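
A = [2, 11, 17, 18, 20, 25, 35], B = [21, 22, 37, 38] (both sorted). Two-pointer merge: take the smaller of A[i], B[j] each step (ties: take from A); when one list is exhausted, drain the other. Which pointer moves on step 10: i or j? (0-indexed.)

j

[i=0,j=0] A[i]=2<=B[j]=21 take 2 → i++
[i=1,j=0] A[i]=11<=B[j]=21 take 11 → i++
[i=2,j=0] A[i]=17<=B[j]=21 take 17 → i++
[i=3,j=0] A[i]=18<=B[j]=21 take 18 → i++
[i=4,j=0] A[i]=20<=B[j]=21 take 20 → i++
[i=5,j=0] A[i]=25>B[j]=21 take 21 → j++
[i=5,j=1] A[i]=25>B[j]=22 take 22 → j++
[i=5,j=2] A[i]=25<=B[j]=37 take 25 → i++
[i=6,j=2] A[i]=35<=B[j]=37 take 35 → i++
[i=7,j=2] A done, take B[j]=37 → j++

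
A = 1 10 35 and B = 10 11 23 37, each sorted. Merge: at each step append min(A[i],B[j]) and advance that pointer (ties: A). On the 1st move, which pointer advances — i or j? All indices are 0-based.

i

[i=0,j=0] A[i]=1<=B[j]=10 take 1 → i++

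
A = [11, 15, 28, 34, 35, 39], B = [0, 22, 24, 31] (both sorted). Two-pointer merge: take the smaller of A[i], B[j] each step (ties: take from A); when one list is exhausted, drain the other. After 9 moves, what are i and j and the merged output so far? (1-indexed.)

i=6, j=5, merged so far=[0, 11, 15, 22, 24, 28, 31, 34, 35]

[i=1,j=1] A[i]=11>B[j]=0 take 0 → j++
[i=1,j=2] A[i]=11<=B[j]=22 take 11 → i++
[i=2,j=2] A[i]=15<=B[j]=22 take 15 → i++
[i=3,j=2] A[i]=28>B[j]=22 take 22 → j++
[i=3,j=3] A[i]=28>B[j]=24 take 24 → j++
[i=3,j=4] A[i]=28<=B[j]=31 take 28 → i++
[i=4,j=4] A[i]=34>B[j]=31 take 31 → j++
[i=4,j=5] B done, take A[i]=34 → i++
[i=5,j=5] B done, take A[i]=35 → i++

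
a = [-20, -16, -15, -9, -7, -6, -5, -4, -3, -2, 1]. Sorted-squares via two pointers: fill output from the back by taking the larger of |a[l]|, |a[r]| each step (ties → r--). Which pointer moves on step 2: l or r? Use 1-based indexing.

l

[1,11] |-20|>|1| out[11]=400 → l++
[2,11] |-16|>|1| out[10]=256 → l++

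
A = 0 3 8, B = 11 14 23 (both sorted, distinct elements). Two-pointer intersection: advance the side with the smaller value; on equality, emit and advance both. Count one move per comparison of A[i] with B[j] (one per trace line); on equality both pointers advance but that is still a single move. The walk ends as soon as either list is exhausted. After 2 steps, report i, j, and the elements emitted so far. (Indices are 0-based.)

[i=0,j=0] 0<11 → i++
[i=1,j=0] 3<11 → i++

i=2, j=0, emitted=[]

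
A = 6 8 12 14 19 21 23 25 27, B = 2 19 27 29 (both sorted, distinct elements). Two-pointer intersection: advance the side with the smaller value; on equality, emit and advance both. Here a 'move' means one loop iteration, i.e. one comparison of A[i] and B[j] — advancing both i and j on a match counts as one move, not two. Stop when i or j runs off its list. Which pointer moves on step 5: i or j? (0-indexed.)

i=0 j=0: 6>2, j++
i=0 j=1: 6<19, i++
i=1 j=1: 8<19, i++
i=2 j=1: 12<19, i++
i=3 j=1: 14<19, i++

i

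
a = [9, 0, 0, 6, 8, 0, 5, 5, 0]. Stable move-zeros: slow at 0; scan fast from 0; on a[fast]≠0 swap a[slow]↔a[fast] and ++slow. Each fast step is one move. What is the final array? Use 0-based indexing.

slow=0 fast=0: a[fast]=9≠0 swap→a[0]=9, slow++,fast++
slow=1 fast=1: a[fast]=0, fast++
slow=1 fast=2: a[fast]=0, fast++
slow=1 fast=3: a[fast]=6≠0 swap→a[1]=6, slow++,fast++
slow=2 fast=4: a[fast]=8≠0 swap→a[2]=8, slow++,fast++
slow=3 fast=5: a[fast]=0, fast++
slow=3 fast=6: a[fast]=5≠0 swap→a[3]=5, slow++,fast++
slow=4 fast=7: a[fast]=5≠0 swap→a[4]=5, slow++,fast++
slow=5 fast=8: a[fast]=0, fast++

[9, 6, 8, 5, 5, 0, 0, 0, 0]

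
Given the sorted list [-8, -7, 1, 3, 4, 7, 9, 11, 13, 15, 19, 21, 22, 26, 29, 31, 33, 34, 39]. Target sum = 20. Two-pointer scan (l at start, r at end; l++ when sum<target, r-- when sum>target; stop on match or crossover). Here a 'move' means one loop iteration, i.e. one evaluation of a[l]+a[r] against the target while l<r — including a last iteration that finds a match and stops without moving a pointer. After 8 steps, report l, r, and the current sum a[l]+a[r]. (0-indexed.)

l=0 r=18: -8+39=31 >20, r--
l=0 r=17: -8+34=26 >20, r--
l=0 r=16: -8+33=25 >20, r--
l=0 r=15: -8+31=23 >20, r--
l=0 r=14: -8+29=21 >20, r--
l=0 r=13: -8+26=18 <20, l++
l=1 r=13: -7+26=19 <20, l++
l=2 r=13: 1+26=27 >20, r--

l=2, r=12, sum=23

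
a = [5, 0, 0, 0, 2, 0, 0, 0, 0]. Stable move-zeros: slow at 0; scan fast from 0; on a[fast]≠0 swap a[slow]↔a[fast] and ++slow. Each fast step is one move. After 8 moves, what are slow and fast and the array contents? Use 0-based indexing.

slow=0 fast=0: a[fast]=5≠0 swap→a[0]=5, slow++,fast++
slow=1 fast=1: a[fast]=0, fast++
slow=1 fast=2: a[fast]=0, fast++
slow=1 fast=3: a[fast]=0, fast++
slow=1 fast=4: a[fast]=2≠0 swap→a[1]=2, slow++,fast++
slow=2 fast=5: a[fast]=0, fast++
slow=2 fast=6: a[fast]=0, fast++
slow=2 fast=7: a[fast]=0, fast++

slow=2, fast=8, a=[5, 2, 0, 0, 0, 0, 0, 0, 0]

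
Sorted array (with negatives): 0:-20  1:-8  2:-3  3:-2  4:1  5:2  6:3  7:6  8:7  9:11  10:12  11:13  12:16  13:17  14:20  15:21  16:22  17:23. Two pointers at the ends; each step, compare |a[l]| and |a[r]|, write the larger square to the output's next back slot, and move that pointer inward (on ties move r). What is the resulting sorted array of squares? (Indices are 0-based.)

l=0 r=17: |-20|<=|23| out[17]=529, r--
l=0 r=16: |-20|<=|22| out[16]=484, r--
l=0 r=15: |-20|<=|21| out[15]=441, r--
l=0 r=14: |-20|<=|20| out[14]=400, r--
l=0 r=13: |-20|>|17| out[13]=400, l++
l=1 r=13: |-8|<=|17| out[12]=289, r--
l=1 r=12: |-8|<=|16| out[11]=256, r--
l=1 r=11: |-8|<=|13| out[10]=169, r--
l=1 r=10: |-8|<=|12| out[9]=144, r--
l=1 r=9: |-8|<=|11| out[8]=121, r--
l=1 r=8: |-8|>|7| out[7]=64, l++
l=2 r=8: |-3|<=|7| out[6]=49, r--
l=2 r=7: |-3|<=|6| out[5]=36, r--
l=2 r=6: |-3|<=|3| out[4]=9, r--
l=2 r=5: |-3|>|2| out[3]=9, l++
l=3 r=5: |-2|<=|2| out[2]=4, r--
l=3 r=4: |-2|>|1| out[1]=4, l++
l=4 r=4: |1|<=|1| out[0]=1, r--

[1, 4, 4, 9, 9, 36, 49, 64, 121, 144, 169, 256, 289, 400, 400, 441, 484, 529]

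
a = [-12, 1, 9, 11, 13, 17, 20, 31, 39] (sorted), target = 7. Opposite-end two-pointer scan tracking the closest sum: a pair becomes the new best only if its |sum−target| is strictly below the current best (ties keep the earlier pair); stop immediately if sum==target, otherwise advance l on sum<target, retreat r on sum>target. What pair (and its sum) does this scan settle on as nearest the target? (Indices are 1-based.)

l=1 r=9: -12+39=27 d=20 *, r--
l=1 r=8: -12+31=19 d=12 *, r--
l=1 r=7: -12+20=8 d=1 *, r--
l=1 r=6: -12+17=5 d=2, l++
l=2 r=6: 1+17=18 d=11, r--
l=2 r=5: 1+13=14 d=7, r--
l=2 r=4: 1+11=12 d=5, r--
l=2 r=3: 1+9=10 d=3, r--

pair (-12, 20) with sum 8 (|Δ|=1)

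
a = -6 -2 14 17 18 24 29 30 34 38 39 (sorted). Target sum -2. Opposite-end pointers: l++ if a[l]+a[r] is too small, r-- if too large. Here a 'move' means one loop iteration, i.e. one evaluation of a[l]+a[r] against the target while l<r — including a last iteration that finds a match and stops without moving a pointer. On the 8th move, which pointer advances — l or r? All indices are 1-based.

r

[1,11] -6+39=33 >-2 → r--
[1,10] -6+38=32 >-2 → r--
[1,9] -6+34=28 >-2 → r--
[1,8] -6+30=24 >-2 → r--
[1,7] -6+29=23 >-2 → r--
[1,6] -6+24=18 >-2 → r--
[1,5] -6+18=12 >-2 → r--
[1,4] -6+17=11 >-2 → r--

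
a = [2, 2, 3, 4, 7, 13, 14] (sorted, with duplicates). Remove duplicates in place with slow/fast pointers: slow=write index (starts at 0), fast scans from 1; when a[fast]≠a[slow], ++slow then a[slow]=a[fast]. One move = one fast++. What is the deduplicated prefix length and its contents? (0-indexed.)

(s=0,f=1) a[fast]=2=a[slow] dup → fast++
(s=0,f=2) a[fast]=3≠a[slow]=2 write a[1]=3 → slow++,fast++
(s=1,f=3) a[fast]=4≠a[slow]=3 write a[2]=4 → slow++,fast++
(s=2,f=4) a[fast]=7≠a[slow]=4 write a[3]=7 → slow++,fast++
(s=3,f=5) a[fast]=13≠a[slow]=7 write a[4]=13 → slow++,fast++
(s=4,f=6) a[fast]=14≠a[slow]=13 write a[5]=14 → slow++,fast++

length 6; prefix = [2, 3, 4, 7, 13, 14]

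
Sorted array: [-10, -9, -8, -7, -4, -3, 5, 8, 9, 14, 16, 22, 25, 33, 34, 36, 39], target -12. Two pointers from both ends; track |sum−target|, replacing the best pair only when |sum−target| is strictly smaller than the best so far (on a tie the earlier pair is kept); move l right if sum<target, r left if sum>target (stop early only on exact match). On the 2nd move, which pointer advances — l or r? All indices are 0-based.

r

l=0 r=16: -10+39=29 d=41 *, r--
l=0 r=15: -10+36=26 d=38 *, r--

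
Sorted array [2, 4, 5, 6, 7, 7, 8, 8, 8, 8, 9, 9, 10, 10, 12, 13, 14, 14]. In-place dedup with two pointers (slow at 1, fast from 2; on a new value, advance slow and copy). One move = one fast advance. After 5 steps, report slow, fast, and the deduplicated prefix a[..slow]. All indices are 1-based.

slow=5, fast=7, prefix=[2, 4, 5, 6, 7]

slow=1 fast=2: a[fast]=4≠a[slow]=2 write a[2]=4, slow++,fast++
slow=2 fast=3: a[fast]=5≠a[slow]=4 write a[3]=5, slow++,fast++
slow=3 fast=4: a[fast]=6≠a[slow]=5 write a[4]=6, slow++,fast++
slow=4 fast=5: a[fast]=7≠a[slow]=6 write a[5]=7, slow++,fast++
slow=5 fast=6: a[fast]=7=a[slow] dup, fast++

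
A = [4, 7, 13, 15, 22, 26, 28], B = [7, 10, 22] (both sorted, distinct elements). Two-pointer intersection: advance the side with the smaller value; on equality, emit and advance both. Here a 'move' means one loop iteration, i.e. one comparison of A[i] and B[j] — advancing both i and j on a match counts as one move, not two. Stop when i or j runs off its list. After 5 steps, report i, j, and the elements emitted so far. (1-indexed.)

i=1 j=1: 4<7, i++
i=2 j=1: 7==7 emit, i++,j++
i=3 j=2: 13>10, j++
i=3 j=3: 13<22, i++
i=4 j=3: 15<22, i++

i=5, j=3, emitted=[7]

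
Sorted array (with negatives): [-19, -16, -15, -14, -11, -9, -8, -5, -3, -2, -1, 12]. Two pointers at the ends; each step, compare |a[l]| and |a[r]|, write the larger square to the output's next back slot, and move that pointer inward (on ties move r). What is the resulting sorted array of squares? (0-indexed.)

[0,11] |-19|>|12| out[11]=361 → l++
[1,11] |-16|>|12| out[10]=256 → l++
[2,11] |-15|>|12| out[9]=225 → l++
[3,11] |-14|>|12| out[8]=196 → l++
[4,11] |-11|<=|12| out[7]=144 → r--
[4,10] |-11|>|-1| out[6]=121 → l++
[5,10] |-9|>|-1| out[5]=81 → l++
[6,10] |-8|>|-1| out[4]=64 → l++
[7,10] |-5|>|-1| out[3]=25 → l++
[8,10] |-3|>|-1| out[2]=9 → l++
[9,10] |-2|>|-1| out[1]=4 → l++
[10,10] |-1|<=|-1| out[0]=1 → r--

[1, 4, 9, 25, 64, 81, 121, 144, 196, 225, 256, 361]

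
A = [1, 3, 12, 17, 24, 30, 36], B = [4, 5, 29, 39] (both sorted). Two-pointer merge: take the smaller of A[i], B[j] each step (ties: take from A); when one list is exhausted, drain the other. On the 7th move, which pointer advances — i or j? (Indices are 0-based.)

[i=0,j=0] A[i]=1<=B[j]=4 take 1 → i++
[i=1,j=0] A[i]=3<=B[j]=4 take 3 → i++
[i=2,j=0] A[i]=12>B[j]=4 take 4 → j++
[i=2,j=1] A[i]=12>B[j]=5 take 5 → j++
[i=2,j=2] A[i]=12<=B[j]=29 take 12 → i++
[i=3,j=2] A[i]=17<=B[j]=29 take 17 → i++
[i=4,j=2] A[i]=24<=B[j]=29 take 24 → i++

i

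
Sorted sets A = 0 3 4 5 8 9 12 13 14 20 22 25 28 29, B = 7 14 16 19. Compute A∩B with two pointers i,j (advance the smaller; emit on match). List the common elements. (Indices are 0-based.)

intersection = [14]

[i=0,j=0] 0<7 → i++
[i=1,j=0] 3<7 → i++
[i=2,j=0] 4<7 → i++
[i=3,j=0] 5<7 → i++
[i=4,j=0] 8>7 → j++
[i=4,j=1] 8<14 → i++
[i=5,j=1] 9<14 → i++
[i=6,j=1] 12<14 → i++
[i=7,j=1] 13<14 → i++
[i=8,j=1] 14==14 emit → i++,j++
[i=9,j=2] 20>16 → j++
[i=9,j=3] 20>19 → j++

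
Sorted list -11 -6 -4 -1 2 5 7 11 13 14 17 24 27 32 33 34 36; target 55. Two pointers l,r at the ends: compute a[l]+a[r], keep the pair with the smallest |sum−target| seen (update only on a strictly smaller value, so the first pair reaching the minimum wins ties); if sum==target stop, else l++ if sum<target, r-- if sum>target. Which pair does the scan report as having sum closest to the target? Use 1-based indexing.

pair (24, 32) with sum 56 (|Δ|=1)

l=1 r=17: -11+36=25 d=30 *, l++
l=2 r=17: -6+36=30 d=25 *, l++
l=3 r=17: -4+36=32 d=23 *, l++
l=4 r=17: -1+36=35 d=20 *, l++
l=5 r=17: 2+36=38 d=17 *, l++
l=6 r=17: 5+36=41 d=14 *, l++
l=7 r=17: 7+36=43 d=12 *, l++
l=8 r=17: 11+36=47 d=8 *, l++
l=9 r=17: 13+36=49 d=6 *, l++
l=10 r=17: 14+36=50 d=5 *, l++
l=11 r=17: 17+36=53 d=2 *, l++
l=12 r=17: 24+36=60 d=5, r--
l=12 r=16: 24+34=58 d=3, r--
l=12 r=15: 24+33=57 d=2, r--
l=12 r=14: 24+32=56 d=1 *, r--
l=12 r=13: 24+27=51 d=4, l++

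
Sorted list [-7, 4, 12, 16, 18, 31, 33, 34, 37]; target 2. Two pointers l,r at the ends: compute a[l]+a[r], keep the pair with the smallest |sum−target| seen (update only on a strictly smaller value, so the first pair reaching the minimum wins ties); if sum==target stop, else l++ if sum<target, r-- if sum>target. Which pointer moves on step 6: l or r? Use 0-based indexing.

r

[0,8] -7+37=30 d=28 * → r--
[0,7] -7+34=27 d=25 * → r--
[0,6] -7+33=26 d=24 * → r--
[0,5] -7+31=24 d=22 * → r--
[0,4] -7+18=11 d=9 * → r--
[0,3] -7+16=9 d=7 * → r--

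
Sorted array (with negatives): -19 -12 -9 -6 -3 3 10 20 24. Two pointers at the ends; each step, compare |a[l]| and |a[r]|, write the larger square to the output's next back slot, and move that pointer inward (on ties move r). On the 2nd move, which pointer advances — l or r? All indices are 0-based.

r

l=0 r=8: |-19|<=|24| out[8]=576, r--
l=0 r=7: |-19|<=|20| out[7]=400, r--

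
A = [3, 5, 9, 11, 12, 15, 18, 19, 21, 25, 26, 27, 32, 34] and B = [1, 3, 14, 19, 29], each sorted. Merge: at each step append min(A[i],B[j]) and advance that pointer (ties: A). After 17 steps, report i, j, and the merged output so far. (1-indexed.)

i=13, j=6, merged so far=[1, 3, 3, 5, 9, 11, 12, 14, 15, 18, 19, 19, 21, 25, 26, 27, 29]

i=1 j=1: A[i]=3>B[j]=1 take 1, j++
i=1 j=2: A[i]=3<=B[j]=3 take 3, i++
i=2 j=2: A[i]=5>B[j]=3 take 3, j++
i=2 j=3: A[i]=5<=B[j]=14 take 5, i++
i=3 j=3: A[i]=9<=B[j]=14 take 9, i++
i=4 j=3: A[i]=11<=B[j]=14 take 11, i++
i=5 j=3: A[i]=12<=B[j]=14 take 12, i++
i=6 j=3: A[i]=15>B[j]=14 take 14, j++
i=6 j=4: A[i]=15<=B[j]=19 take 15, i++
i=7 j=4: A[i]=18<=B[j]=19 take 18, i++
i=8 j=4: A[i]=19<=B[j]=19 take 19, i++
i=9 j=4: A[i]=21>B[j]=19 take 19, j++
i=9 j=5: A[i]=21<=B[j]=29 take 21, i++
i=10 j=5: A[i]=25<=B[j]=29 take 25, i++
i=11 j=5: A[i]=26<=B[j]=29 take 26, i++
i=12 j=5: A[i]=27<=B[j]=29 take 27, i++
i=13 j=5: A[i]=32>B[j]=29 take 29, j++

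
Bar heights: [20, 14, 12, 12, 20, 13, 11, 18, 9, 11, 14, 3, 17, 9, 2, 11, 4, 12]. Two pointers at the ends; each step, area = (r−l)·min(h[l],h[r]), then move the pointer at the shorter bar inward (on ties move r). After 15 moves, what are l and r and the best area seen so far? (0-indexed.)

l=0, r=2, best area=204

[0,17] min(20,12)*17=204 best=204 * → r--
[0,16] min(20,4)*16=64 best=204 → r--
[0,15] min(20,11)*15=165 best=204 → r--
[0,14] min(20,2)*14=28 best=204 → r--
[0,13] min(20,9)*13=117 best=204 → r--
[0,12] min(20,17)*12=204 best=204 → r--
[0,11] min(20,3)*11=33 best=204 → r--
[0,10] min(20,14)*10=140 best=204 → r--
[0,9] min(20,11)*9=99 best=204 → r--
[0,8] min(20,9)*8=72 best=204 → r--
[0,7] min(20,18)*7=126 best=204 → r--
[0,6] min(20,11)*6=66 best=204 → r--
[0,5] min(20,13)*5=65 best=204 → r--
[0,4] min(20,20)*4=80 best=204 → r--
[0,3] min(20,12)*3=36 best=204 → r--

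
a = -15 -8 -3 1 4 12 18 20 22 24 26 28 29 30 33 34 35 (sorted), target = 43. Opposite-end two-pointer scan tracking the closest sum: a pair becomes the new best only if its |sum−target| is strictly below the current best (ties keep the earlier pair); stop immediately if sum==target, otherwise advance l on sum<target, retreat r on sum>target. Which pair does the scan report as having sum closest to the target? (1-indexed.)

pair (12, 30) with sum 42 (|Δ|=1)

[1,17] -15+35=20 d=23 * → l++
[2,17] -8+35=27 d=16 * → l++
[3,17] -3+35=32 d=11 * → l++
[4,17] 1+35=36 d=7 * → l++
[5,17] 4+35=39 d=4 * → l++
[6,17] 12+35=47 d=4 → r--
[6,16] 12+34=46 d=3 * → r--
[6,15] 12+33=45 d=2 * → r--
[6,14] 12+30=42 d=1 * → l++
[7,14] 18+30=48 d=5 → r--
[7,13] 18+29=47 d=4 → r--
[7,12] 18+28=46 d=3 → r--
[7,11] 18+26=44 d=1 → r--
[7,10] 18+24=42 d=1 → l++
[8,10] 20+24=44 d=1 → r--
[8,9] 20+22=42 d=1 → l++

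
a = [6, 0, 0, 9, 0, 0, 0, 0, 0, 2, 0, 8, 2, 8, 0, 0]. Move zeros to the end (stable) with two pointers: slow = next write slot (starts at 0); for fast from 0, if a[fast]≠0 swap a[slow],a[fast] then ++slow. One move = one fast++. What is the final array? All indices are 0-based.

[6, 9, 2, 8, 2, 8, 0, 0, 0, 0, 0, 0, 0, 0, 0, 0]

(s=0,f=0) a[fast]=6≠0 swap→a[0]=6 → slow++,fast++
(s=1,f=1) a[fast]=0 → fast++
(s=1,f=2) a[fast]=0 → fast++
(s=1,f=3) a[fast]=9≠0 swap→a[1]=9 → slow++,fast++
(s=2,f=4) a[fast]=0 → fast++
(s=2,f=5) a[fast]=0 → fast++
(s=2,f=6) a[fast]=0 → fast++
(s=2,f=7) a[fast]=0 → fast++
(s=2,f=8) a[fast]=0 → fast++
(s=2,f=9) a[fast]=2≠0 swap→a[2]=2 → slow++,fast++
(s=3,f=10) a[fast]=0 → fast++
(s=3,f=11) a[fast]=8≠0 swap→a[3]=8 → slow++,fast++
(s=4,f=12) a[fast]=2≠0 swap→a[4]=2 → slow++,fast++
(s=5,f=13) a[fast]=8≠0 swap→a[5]=8 → slow++,fast++
(s=6,f=14) a[fast]=0 → fast++
(s=6,f=15) a[fast]=0 → fast++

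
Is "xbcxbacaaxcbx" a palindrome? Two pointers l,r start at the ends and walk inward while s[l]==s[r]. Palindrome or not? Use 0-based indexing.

not a palindrome (mismatch at 4,8)

[0,12] 'x'=='x' → l++,r--
[1,11] 'b'=='b' → l++,r--
[2,10] 'c'=='c' → l++,r--
[3,9] 'x'=='x' → l++,r--
[4,8] 'b'!='a' → stop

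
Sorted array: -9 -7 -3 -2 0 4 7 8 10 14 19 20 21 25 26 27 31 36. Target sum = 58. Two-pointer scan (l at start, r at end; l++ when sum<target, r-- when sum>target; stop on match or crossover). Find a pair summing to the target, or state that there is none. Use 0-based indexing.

(27, 31)

[0,17] -9+36=27 <58 → l++
[1,17] -7+36=29 <58 → l++
[2,17] -3+36=33 <58 → l++
[3,17] -2+36=34 <58 → l++
[4,17] 0+36=36 <58 → l++
[5,17] 4+36=40 <58 → l++
[6,17] 7+36=43 <58 → l++
[7,17] 8+36=44 <58 → l++
[8,17] 10+36=46 <58 → l++
[9,17] 14+36=50 <58 → l++
[10,17] 19+36=55 <58 → l++
[11,17] 20+36=56 <58 → l++
[12,17] 21+36=57 <58 → l++
[13,17] 25+36=61 >58 → r--
[13,16] 25+31=56 <58 → l++
[14,16] 26+31=57 <58 → l++
[15,16] 27+31=58 → found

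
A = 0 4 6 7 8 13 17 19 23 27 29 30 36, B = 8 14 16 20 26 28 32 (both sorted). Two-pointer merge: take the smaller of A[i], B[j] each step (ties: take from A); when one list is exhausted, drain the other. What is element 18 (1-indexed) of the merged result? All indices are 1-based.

i=1 j=1: A[i]=0<=B[j]=8 take 0, i++
i=2 j=1: A[i]=4<=B[j]=8 take 4, i++
i=3 j=1: A[i]=6<=B[j]=8 take 6, i++
i=4 j=1: A[i]=7<=B[j]=8 take 7, i++
i=5 j=1: A[i]=8<=B[j]=8 take 8, i++
i=6 j=1: A[i]=13>B[j]=8 take 8, j++
i=6 j=2: A[i]=13<=B[j]=14 take 13, i++
i=7 j=2: A[i]=17>B[j]=14 take 14, j++
i=7 j=3: A[i]=17>B[j]=16 take 16, j++
i=7 j=4: A[i]=17<=B[j]=20 take 17, i++
i=8 j=4: A[i]=19<=B[j]=20 take 19, i++
i=9 j=4: A[i]=23>B[j]=20 take 20, j++
i=9 j=5: A[i]=23<=B[j]=26 take 23, i++
i=10 j=5: A[i]=27>B[j]=26 take 26, j++
i=10 j=6: A[i]=27<=B[j]=28 take 27, i++
i=11 j=6: A[i]=29>B[j]=28 take 28, j++
i=11 j=7: A[i]=29<=B[j]=32 take 29, i++
i=12 j=7: A[i]=30<=B[j]=32 take 30, i++
i=13 j=7: A[i]=36>B[j]=32 take 32, j++
i=13 j=8: B done, take A[i]=36, i++

merged[18] = 30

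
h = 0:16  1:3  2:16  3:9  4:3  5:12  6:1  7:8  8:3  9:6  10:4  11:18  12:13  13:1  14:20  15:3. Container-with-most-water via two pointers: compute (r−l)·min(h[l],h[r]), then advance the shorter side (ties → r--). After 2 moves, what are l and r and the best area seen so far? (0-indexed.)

l=1, r=14, best area=224

l=0 r=15: min(16,3)*15=45 best=45 *, r--
l=0 r=14: min(16,20)*14=224 best=224 *, l++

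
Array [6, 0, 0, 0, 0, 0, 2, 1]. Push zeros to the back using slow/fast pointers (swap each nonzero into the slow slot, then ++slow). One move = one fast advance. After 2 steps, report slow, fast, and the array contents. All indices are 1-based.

slow=2, fast=3, a=[6, 0, 0, 0, 0, 0, 2, 1]

(s=1,f=1) a[fast]=6≠0 swap→a[1]=6 → slow++,fast++
(s=2,f=2) a[fast]=0 → fast++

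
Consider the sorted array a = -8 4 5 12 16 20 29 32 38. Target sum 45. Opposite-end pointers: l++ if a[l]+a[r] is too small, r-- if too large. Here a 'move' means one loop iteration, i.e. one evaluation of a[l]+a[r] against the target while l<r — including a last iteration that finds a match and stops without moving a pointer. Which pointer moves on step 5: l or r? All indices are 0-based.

l

[0,8] -8+38=30 <45 → l++
[1,8] 4+38=42 <45 → l++
[2,8] 5+38=43 <45 → l++
[3,8] 12+38=50 >45 → r--
[3,7] 12+32=44 <45 → l++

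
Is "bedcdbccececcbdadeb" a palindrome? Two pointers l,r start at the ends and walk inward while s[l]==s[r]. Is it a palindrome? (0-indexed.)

[0,18] 'b'=='b' → l++,r--
[1,17] 'e'=='e' → l++,r--
[2,16] 'd'=='d' → l++,r--
[3,15] 'c'!='a' → stop

not a palindrome (mismatch at 3,15)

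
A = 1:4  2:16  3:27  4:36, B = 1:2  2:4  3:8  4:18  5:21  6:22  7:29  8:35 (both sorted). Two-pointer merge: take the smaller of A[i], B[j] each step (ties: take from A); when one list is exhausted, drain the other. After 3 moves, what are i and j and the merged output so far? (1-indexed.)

i=1 j=1: A[i]=4>B[j]=2 take 2, j++
i=1 j=2: A[i]=4<=B[j]=4 take 4, i++
i=2 j=2: A[i]=16>B[j]=4 take 4, j++

i=2, j=3, merged so far=[2, 4, 4]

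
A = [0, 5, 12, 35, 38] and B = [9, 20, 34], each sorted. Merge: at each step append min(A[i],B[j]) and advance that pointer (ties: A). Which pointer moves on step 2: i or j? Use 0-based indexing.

i

i=0 j=0: A[i]=0<=B[j]=9 take 0, i++
i=1 j=0: A[i]=5<=B[j]=9 take 5, i++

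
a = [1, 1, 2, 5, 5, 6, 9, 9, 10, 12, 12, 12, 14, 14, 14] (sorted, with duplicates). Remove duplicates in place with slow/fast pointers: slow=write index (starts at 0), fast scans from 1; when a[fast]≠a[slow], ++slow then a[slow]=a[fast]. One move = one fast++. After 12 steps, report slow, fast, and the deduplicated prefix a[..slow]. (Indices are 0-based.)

slow=0 fast=1: a[fast]=1=a[slow] dup, fast++
slow=0 fast=2: a[fast]=2≠a[slow]=1 write a[1]=2, slow++,fast++
slow=1 fast=3: a[fast]=5≠a[slow]=2 write a[2]=5, slow++,fast++
slow=2 fast=4: a[fast]=5=a[slow] dup, fast++
slow=2 fast=5: a[fast]=6≠a[slow]=5 write a[3]=6, slow++,fast++
slow=3 fast=6: a[fast]=9≠a[slow]=6 write a[4]=9, slow++,fast++
slow=4 fast=7: a[fast]=9=a[slow] dup, fast++
slow=4 fast=8: a[fast]=10≠a[slow]=9 write a[5]=10, slow++,fast++
slow=5 fast=9: a[fast]=12≠a[slow]=10 write a[6]=12, slow++,fast++
slow=6 fast=10: a[fast]=12=a[slow] dup, fast++
slow=6 fast=11: a[fast]=12=a[slow] dup, fast++
slow=6 fast=12: a[fast]=14≠a[slow]=12 write a[7]=14, slow++,fast++

slow=7, fast=13, prefix=[1, 2, 5, 6, 9, 10, 12, 14]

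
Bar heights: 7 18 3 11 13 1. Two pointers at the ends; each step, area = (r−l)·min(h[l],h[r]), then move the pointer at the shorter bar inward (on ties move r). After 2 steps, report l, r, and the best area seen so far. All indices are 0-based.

l=0 r=5: min(7,1)*5=5 best=5 *, r--
l=0 r=4: min(7,13)*4=28 best=28 *, l++

l=1, r=4, best area=28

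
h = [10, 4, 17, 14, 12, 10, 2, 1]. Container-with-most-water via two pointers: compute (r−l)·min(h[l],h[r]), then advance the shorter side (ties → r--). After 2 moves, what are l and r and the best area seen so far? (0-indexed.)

l=0, r=5, best area=12

[0,7] min(10,1)*7=7 best=7 * → r--
[0,6] min(10,2)*6=12 best=12 * → r--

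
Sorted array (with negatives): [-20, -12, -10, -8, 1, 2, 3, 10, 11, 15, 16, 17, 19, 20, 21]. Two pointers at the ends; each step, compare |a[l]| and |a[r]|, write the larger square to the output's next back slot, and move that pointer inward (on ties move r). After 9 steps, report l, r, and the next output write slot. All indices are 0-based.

l=0 r=14: |-20|<=|21| out[14]=441, r--
l=0 r=13: |-20|<=|20| out[13]=400, r--
l=0 r=12: |-20|>|19| out[12]=400, l++
l=1 r=12: |-12|<=|19| out[11]=361, r--
l=1 r=11: |-12|<=|17| out[10]=289, r--
l=1 r=10: |-12|<=|16| out[9]=256, r--
l=1 r=9: |-12|<=|15| out[8]=225, r--
l=1 r=8: |-12|>|11| out[7]=144, l++
l=2 r=8: |-10|<=|11| out[6]=121, r--

l=2, r=7, next write slot=5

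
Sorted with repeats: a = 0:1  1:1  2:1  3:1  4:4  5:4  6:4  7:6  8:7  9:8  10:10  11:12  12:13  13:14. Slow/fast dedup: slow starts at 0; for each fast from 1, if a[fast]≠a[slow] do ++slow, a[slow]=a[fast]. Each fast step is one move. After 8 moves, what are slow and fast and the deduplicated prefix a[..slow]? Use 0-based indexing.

(s=0,f=1) a[fast]=1=a[slow] dup → fast++
(s=0,f=2) a[fast]=1=a[slow] dup → fast++
(s=0,f=3) a[fast]=1=a[slow] dup → fast++
(s=0,f=4) a[fast]=4≠a[slow]=1 write a[1]=4 → slow++,fast++
(s=1,f=5) a[fast]=4=a[slow] dup → fast++
(s=1,f=6) a[fast]=4=a[slow] dup → fast++
(s=1,f=7) a[fast]=6≠a[slow]=4 write a[2]=6 → slow++,fast++
(s=2,f=8) a[fast]=7≠a[slow]=6 write a[3]=7 → slow++,fast++

slow=3, fast=9, prefix=[1, 4, 6, 7]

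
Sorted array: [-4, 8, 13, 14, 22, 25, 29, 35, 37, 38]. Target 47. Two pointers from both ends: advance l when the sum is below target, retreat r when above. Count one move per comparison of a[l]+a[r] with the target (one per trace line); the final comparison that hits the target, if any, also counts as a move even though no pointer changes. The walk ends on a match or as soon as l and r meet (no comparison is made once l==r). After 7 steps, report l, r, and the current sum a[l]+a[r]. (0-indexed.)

[0,9] -4+38=34 <47 → l++
[1,9] 8+38=46 <47 → l++
[2,9] 13+38=51 >47 → r--
[2,8] 13+37=50 >47 → r--
[2,7] 13+35=48 >47 → r--
[2,6] 13+29=42 <47 → l++
[3,6] 14+29=43 <47 → l++

l=4, r=6, sum=51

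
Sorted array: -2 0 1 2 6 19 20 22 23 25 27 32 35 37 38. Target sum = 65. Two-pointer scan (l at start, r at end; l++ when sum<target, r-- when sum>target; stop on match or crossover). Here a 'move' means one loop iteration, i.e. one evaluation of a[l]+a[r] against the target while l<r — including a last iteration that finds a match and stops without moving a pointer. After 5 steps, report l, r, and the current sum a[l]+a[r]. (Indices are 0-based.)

l=0 r=14: -2+38=36 <65, l++
l=1 r=14: 0+38=38 <65, l++
l=2 r=14: 1+38=39 <65, l++
l=3 r=14: 2+38=40 <65, l++
l=4 r=14: 6+38=44 <65, l++

l=5, r=14, sum=57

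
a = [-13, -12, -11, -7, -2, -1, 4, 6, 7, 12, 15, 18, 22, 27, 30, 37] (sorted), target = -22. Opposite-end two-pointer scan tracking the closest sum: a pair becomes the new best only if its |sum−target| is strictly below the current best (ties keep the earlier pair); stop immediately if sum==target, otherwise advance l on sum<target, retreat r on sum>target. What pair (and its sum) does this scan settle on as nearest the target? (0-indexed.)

pair (-12, -11) with sum -23 (|Δ|=1)

[0,15] -13+37=24 d=46 * → r--
[0,14] -13+30=17 d=39 * → r--
[0,13] -13+27=14 d=36 * → r--
[0,12] -13+22=9 d=31 * → r--
[0,11] -13+18=5 d=27 * → r--
[0,10] -13+15=2 d=24 * → r--
[0,9] -13+12=-1 d=21 * → r--
[0,8] -13+7=-6 d=16 * → r--
[0,7] -13+6=-7 d=15 * → r--
[0,6] -13+4=-9 d=13 * → r--
[0,5] -13+-1=-14 d=8 * → r--
[0,4] -13+-2=-15 d=7 * → r--
[0,3] -13+-7=-20 d=2 * → r--
[0,2] -13+-11=-24 d=2 → l++
[1,2] -12+-11=-23 d=1 * → l++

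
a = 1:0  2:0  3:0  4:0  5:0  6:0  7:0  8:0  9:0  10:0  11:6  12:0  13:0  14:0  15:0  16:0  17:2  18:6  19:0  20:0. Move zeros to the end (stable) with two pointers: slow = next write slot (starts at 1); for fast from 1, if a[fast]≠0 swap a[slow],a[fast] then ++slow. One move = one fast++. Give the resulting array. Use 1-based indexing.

[6, 2, 6, 0, 0, 0, 0, 0, 0, 0, 0, 0, 0, 0, 0, 0, 0, 0, 0, 0]

(s=1,f=1) a[fast]=0 → fast++
(s=1,f=2) a[fast]=0 → fast++
(s=1,f=3) a[fast]=0 → fast++
(s=1,f=4) a[fast]=0 → fast++
(s=1,f=5) a[fast]=0 → fast++
(s=1,f=6) a[fast]=0 → fast++
(s=1,f=7) a[fast]=0 → fast++
(s=1,f=8) a[fast]=0 → fast++
(s=1,f=9) a[fast]=0 → fast++
(s=1,f=10) a[fast]=0 → fast++
(s=1,f=11) a[fast]=6≠0 swap→a[1]=6 → slow++,fast++
(s=2,f=12) a[fast]=0 → fast++
(s=2,f=13) a[fast]=0 → fast++
(s=2,f=14) a[fast]=0 → fast++
(s=2,f=15) a[fast]=0 → fast++
(s=2,f=16) a[fast]=0 → fast++
(s=2,f=17) a[fast]=2≠0 swap→a[2]=2 → slow++,fast++
(s=3,f=18) a[fast]=6≠0 swap→a[3]=6 → slow++,fast++
(s=4,f=19) a[fast]=0 → fast++
(s=4,f=20) a[fast]=0 → fast++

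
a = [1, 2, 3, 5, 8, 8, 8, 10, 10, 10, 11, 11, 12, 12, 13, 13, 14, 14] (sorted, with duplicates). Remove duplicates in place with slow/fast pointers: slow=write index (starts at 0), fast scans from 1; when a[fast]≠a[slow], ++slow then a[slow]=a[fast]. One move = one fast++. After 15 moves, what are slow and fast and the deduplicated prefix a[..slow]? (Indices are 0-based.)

slow=0 fast=1: a[fast]=2≠a[slow]=1 write a[1]=2, slow++,fast++
slow=1 fast=2: a[fast]=3≠a[slow]=2 write a[2]=3, slow++,fast++
slow=2 fast=3: a[fast]=5≠a[slow]=3 write a[3]=5, slow++,fast++
slow=3 fast=4: a[fast]=8≠a[slow]=5 write a[4]=8, slow++,fast++
slow=4 fast=5: a[fast]=8=a[slow] dup, fast++
slow=4 fast=6: a[fast]=8=a[slow] dup, fast++
slow=4 fast=7: a[fast]=10≠a[slow]=8 write a[5]=10, slow++,fast++
slow=5 fast=8: a[fast]=10=a[slow] dup, fast++
slow=5 fast=9: a[fast]=10=a[slow] dup, fast++
slow=5 fast=10: a[fast]=11≠a[slow]=10 write a[6]=11, slow++,fast++
slow=6 fast=11: a[fast]=11=a[slow] dup, fast++
slow=6 fast=12: a[fast]=12≠a[slow]=11 write a[7]=12, slow++,fast++
slow=7 fast=13: a[fast]=12=a[slow] dup, fast++
slow=7 fast=14: a[fast]=13≠a[slow]=12 write a[8]=13, slow++,fast++
slow=8 fast=15: a[fast]=13=a[slow] dup, fast++

slow=8, fast=16, prefix=[1, 2, 3, 5, 8, 10, 11, 12, 13]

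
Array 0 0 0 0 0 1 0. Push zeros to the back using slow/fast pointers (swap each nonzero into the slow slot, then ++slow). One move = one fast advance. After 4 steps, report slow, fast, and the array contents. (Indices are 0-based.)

slow=0, fast=4, a=[0, 0, 0, 0, 0, 1, 0]

slow=0 fast=0: a[fast]=0, fast++
slow=0 fast=1: a[fast]=0, fast++
slow=0 fast=2: a[fast]=0, fast++
slow=0 fast=3: a[fast]=0, fast++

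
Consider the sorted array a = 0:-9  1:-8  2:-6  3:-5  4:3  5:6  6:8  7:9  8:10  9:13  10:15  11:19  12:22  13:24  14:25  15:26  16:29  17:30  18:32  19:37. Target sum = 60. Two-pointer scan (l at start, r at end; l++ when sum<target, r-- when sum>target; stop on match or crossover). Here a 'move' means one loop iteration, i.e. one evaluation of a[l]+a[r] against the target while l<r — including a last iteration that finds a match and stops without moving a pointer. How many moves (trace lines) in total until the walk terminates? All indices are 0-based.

19 moves

l=0 r=19: -9+37=28 <60, l++
l=1 r=19: -8+37=29 <60, l++
l=2 r=19: -6+37=31 <60, l++
l=3 r=19: -5+37=32 <60, l++
l=4 r=19: 3+37=40 <60, l++
l=5 r=19: 6+37=43 <60, l++
l=6 r=19: 8+37=45 <60, l++
l=7 r=19: 9+37=46 <60, l++
l=8 r=19: 10+37=47 <60, l++
l=9 r=19: 13+37=50 <60, l++
l=10 r=19: 15+37=52 <60, l++
l=11 r=19: 19+37=56 <60, l++
l=12 r=19: 22+37=59 <60, l++
l=13 r=19: 24+37=61 >60, r--
l=13 r=18: 24+32=56 <60, l++
l=14 r=18: 25+32=57 <60, l++
l=15 r=18: 26+32=58 <60, l++
l=16 r=18: 29+32=61 >60, r--
l=16 r=17: 29+30=59 <60, l++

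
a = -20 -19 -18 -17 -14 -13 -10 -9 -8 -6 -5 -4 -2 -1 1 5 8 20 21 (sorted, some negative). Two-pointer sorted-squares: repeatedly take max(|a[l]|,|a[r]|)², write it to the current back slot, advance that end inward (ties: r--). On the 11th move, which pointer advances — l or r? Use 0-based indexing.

[0,18] |-20|<=|21| out[18]=441 → r--
[0,17] |-20|<=|20| out[17]=400 → r--
[0,16] |-20|>|8| out[16]=400 → l++
[1,16] |-19|>|8| out[15]=361 → l++
[2,16] |-18|>|8| out[14]=324 → l++
[3,16] |-17|>|8| out[13]=289 → l++
[4,16] |-14|>|8| out[12]=196 → l++
[5,16] |-13|>|8| out[11]=169 → l++
[6,16] |-10|>|8| out[10]=100 → l++
[7,16] |-9|>|8| out[9]=81 → l++
[8,16] |-8|<=|8| out[8]=64 → r--

r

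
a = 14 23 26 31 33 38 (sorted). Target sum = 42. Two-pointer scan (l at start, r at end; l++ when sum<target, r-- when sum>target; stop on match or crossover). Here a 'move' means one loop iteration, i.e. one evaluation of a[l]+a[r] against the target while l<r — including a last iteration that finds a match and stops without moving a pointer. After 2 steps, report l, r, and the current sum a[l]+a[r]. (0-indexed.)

l=0, r=3, sum=45

[0,5] 14+38=52 >42 → r--
[0,4] 14+33=47 >42 → r--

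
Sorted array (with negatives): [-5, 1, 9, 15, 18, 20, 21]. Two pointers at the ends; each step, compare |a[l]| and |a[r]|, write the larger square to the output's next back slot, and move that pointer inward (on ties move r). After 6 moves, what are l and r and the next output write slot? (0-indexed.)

l=1, r=1, next write slot=0

[0,6] |-5|<=|21| out[6]=441 → r--
[0,5] |-5|<=|20| out[5]=400 → r--
[0,4] |-5|<=|18| out[4]=324 → r--
[0,3] |-5|<=|15| out[3]=225 → r--
[0,2] |-5|<=|9| out[2]=81 → r--
[0,1] |-5|>|1| out[1]=25 → l++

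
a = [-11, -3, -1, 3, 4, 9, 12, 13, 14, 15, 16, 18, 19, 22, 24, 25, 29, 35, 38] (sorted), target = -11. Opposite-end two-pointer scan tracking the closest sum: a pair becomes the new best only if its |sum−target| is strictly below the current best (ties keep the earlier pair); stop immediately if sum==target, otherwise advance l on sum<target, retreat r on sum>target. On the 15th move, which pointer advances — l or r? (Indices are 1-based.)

l=1 r=19: -11+38=27 d=38 *, r--
l=1 r=18: -11+35=24 d=35 *, r--
l=1 r=17: -11+29=18 d=29 *, r--
l=1 r=16: -11+25=14 d=25 *, r--
l=1 r=15: -11+24=13 d=24 *, r--
l=1 r=14: -11+22=11 d=22 *, r--
l=1 r=13: -11+19=8 d=19 *, r--
l=1 r=12: -11+18=7 d=18 *, r--
l=1 r=11: -11+16=5 d=16 *, r--
l=1 r=10: -11+15=4 d=15 *, r--
l=1 r=9: -11+14=3 d=14 *, r--
l=1 r=8: -11+13=2 d=13 *, r--
l=1 r=7: -11+12=1 d=12 *, r--
l=1 r=6: -11+9=-2 d=9 *, r--
l=1 r=5: -11+4=-7 d=4 *, r--

r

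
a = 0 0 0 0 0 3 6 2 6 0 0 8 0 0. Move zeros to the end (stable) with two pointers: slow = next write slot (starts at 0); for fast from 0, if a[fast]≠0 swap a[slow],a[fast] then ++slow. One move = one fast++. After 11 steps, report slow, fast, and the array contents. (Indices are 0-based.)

(s=0,f=0) a[fast]=0 → fast++
(s=0,f=1) a[fast]=0 → fast++
(s=0,f=2) a[fast]=0 → fast++
(s=0,f=3) a[fast]=0 → fast++
(s=0,f=4) a[fast]=0 → fast++
(s=0,f=5) a[fast]=3≠0 swap→a[0]=3 → slow++,fast++
(s=1,f=6) a[fast]=6≠0 swap→a[1]=6 → slow++,fast++
(s=2,f=7) a[fast]=2≠0 swap→a[2]=2 → slow++,fast++
(s=3,f=8) a[fast]=6≠0 swap→a[3]=6 → slow++,fast++
(s=4,f=9) a[fast]=0 → fast++
(s=4,f=10) a[fast]=0 → fast++

slow=4, fast=11, a=[3, 6, 2, 6, 0, 0, 0, 0, 0, 0, 0, 8, 0, 0]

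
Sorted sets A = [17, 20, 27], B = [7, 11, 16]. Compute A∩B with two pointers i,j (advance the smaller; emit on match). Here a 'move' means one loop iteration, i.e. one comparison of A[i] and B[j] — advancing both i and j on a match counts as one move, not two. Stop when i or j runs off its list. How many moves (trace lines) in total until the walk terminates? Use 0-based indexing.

3 moves

[i=0,j=0] 17>7 → j++
[i=0,j=1] 17>11 → j++
[i=0,j=2] 17>16 → j++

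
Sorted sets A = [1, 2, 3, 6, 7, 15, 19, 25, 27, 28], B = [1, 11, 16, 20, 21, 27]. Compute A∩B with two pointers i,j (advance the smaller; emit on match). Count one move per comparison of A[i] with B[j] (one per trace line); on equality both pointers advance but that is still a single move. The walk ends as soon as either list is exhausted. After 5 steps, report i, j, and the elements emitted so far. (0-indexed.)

i=5, j=1, emitted=[1]

[i=0,j=0] 1==1 emit → i++,j++
[i=1,j=1] 2<11 → i++
[i=2,j=1] 3<11 → i++
[i=3,j=1] 6<11 → i++
[i=4,j=1] 7<11 → i++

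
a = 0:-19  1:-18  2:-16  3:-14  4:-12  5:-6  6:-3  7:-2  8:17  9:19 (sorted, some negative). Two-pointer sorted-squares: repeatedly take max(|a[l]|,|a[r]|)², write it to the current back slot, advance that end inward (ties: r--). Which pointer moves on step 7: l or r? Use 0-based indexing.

l

l=0 r=9: |-19|<=|19| out[9]=361, r--
l=0 r=8: |-19|>|17| out[8]=361, l++
l=1 r=8: |-18|>|17| out[7]=324, l++
l=2 r=8: |-16|<=|17| out[6]=289, r--
l=2 r=7: |-16|>|-2| out[5]=256, l++
l=3 r=7: |-14|>|-2| out[4]=196, l++
l=4 r=7: |-12|>|-2| out[3]=144, l++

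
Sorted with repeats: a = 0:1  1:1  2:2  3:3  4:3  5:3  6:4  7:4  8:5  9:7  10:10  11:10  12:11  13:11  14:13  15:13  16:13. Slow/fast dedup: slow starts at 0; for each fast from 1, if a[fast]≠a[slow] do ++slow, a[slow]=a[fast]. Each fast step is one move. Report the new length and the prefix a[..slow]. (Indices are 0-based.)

length 9; prefix = [1, 2, 3, 4, 5, 7, 10, 11, 13]

(s=0,f=1) a[fast]=1=a[slow] dup → fast++
(s=0,f=2) a[fast]=2≠a[slow]=1 write a[1]=2 → slow++,fast++
(s=1,f=3) a[fast]=3≠a[slow]=2 write a[2]=3 → slow++,fast++
(s=2,f=4) a[fast]=3=a[slow] dup → fast++
(s=2,f=5) a[fast]=3=a[slow] dup → fast++
(s=2,f=6) a[fast]=4≠a[slow]=3 write a[3]=4 → slow++,fast++
(s=3,f=7) a[fast]=4=a[slow] dup → fast++
(s=3,f=8) a[fast]=5≠a[slow]=4 write a[4]=5 → slow++,fast++
(s=4,f=9) a[fast]=7≠a[slow]=5 write a[5]=7 → slow++,fast++
(s=5,f=10) a[fast]=10≠a[slow]=7 write a[6]=10 → slow++,fast++
(s=6,f=11) a[fast]=10=a[slow] dup → fast++
(s=6,f=12) a[fast]=11≠a[slow]=10 write a[7]=11 → slow++,fast++
(s=7,f=13) a[fast]=11=a[slow] dup → fast++
(s=7,f=14) a[fast]=13≠a[slow]=11 write a[8]=13 → slow++,fast++
(s=8,f=15) a[fast]=13=a[slow] dup → fast++
(s=8,f=16) a[fast]=13=a[slow] dup → fast++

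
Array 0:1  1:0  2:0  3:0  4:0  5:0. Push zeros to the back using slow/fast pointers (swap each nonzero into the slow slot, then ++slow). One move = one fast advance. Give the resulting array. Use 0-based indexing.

[1, 0, 0, 0, 0, 0]

slow=0 fast=0: a[fast]=1≠0 swap→a[0]=1, slow++,fast++
slow=1 fast=1: a[fast]=0, fast++
slow=1 fast=2: a[fast]=0, fast++
slow=1 fast=3: a[fast]=0, fast++
slow=1 fast=4: a[fast]=0, fast++
slow=1 fast=5: a[fast]=0, fast++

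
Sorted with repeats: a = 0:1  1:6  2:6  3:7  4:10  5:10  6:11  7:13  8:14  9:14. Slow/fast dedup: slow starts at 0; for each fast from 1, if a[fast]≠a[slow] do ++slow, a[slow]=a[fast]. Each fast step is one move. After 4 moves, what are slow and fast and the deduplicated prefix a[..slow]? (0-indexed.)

slow=0 fast=1: a[fast]=6≠a[slow]=1 write a[1]=6, slow++,fast++
slow=1 fast=2: a[fast]=6=a[slow] dup, fast++
slow=1 fast=3: a[fast]=7≠a[slow]=6 write a[2]=7, slow++,fast++
slow=2 fast=4: a[fast]=10≠a[slow]=7 write a[3]=10, slow++,fast++

slow=3, fast=5, prefix=[1, 6, 7, 10]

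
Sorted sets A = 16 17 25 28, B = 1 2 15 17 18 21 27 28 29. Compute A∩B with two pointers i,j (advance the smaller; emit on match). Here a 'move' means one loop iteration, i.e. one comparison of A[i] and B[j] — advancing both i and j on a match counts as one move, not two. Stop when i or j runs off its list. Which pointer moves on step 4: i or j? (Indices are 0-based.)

[i=0,j=0] 16>1 → j++
[i=0,j=1] 16>2 → j++
[i=0,j=2] 16>15 → j++
[i=0,j=3] 16<17 → i++

i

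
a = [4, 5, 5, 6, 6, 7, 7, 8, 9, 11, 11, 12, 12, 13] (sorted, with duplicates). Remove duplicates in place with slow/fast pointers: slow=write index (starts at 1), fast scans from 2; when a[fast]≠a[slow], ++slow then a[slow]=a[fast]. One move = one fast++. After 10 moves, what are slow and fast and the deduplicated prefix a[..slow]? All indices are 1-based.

(s=1,f=2) a[fast]=5≠a[slow]=4 write a[2]=5 → slow++,fast++
(s=2,f=3) a[fast]=5=a[slow] dup → fast++
(s=2,f=4) a[fast]=6≠a[slow]=5 write a[3]=6 → slow++,fast++
(s=3,f=5) a[fast]=6=a[slow] dup → fast++
(s=3,f=6) a[fast]=7≠a[slow]=6 write a[4]=7 → slow++,fast++
(s=4,f=7) a[fast]=7=a[slow] dup → fast++
(s=4,f=8) a[fast]=8≠a[slow]=7 write a[5]=8 → slow++,fast++
(s=5,f=9) a[fast]=9≠a[slow]=8 write a[6]=9 → slow++,fast++
(s=6,f=10) a[fast]=11≠a[slow]=9 write a[7]=11 → slow++,fast++
(s=7,f=11) a[fast]=11=a[slow] dup → fast++

slow=7, fast=12, prefix=[4, 5, 6, 7, 8, 9, 11]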